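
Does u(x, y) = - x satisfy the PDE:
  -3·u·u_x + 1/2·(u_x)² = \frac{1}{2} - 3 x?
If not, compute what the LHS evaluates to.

Evaluate each term of the left-hand side for u = - x.
Derivatives:
  u_x = -1
Terms:
  -3·u·u_x = - 3 x
  1/2·(u_x)² = \frac{1}{2}
Sum: LHS = \frac{1}{2} - 3 x
This is exactly the given right-hand side, so u is a solution.

Answer: Yes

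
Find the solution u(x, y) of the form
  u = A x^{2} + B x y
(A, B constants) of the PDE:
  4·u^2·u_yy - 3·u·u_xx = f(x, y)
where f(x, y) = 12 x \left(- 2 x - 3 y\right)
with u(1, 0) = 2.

Substitute the ansatz u = A x^{2} + B x y into the left-hand side.
Derivatives of the ansatz:
  u_yy = 0
  u_xx = 2 A
Term by term:
  4·u^2·u_yy = 0
  -3·u·u_xx = - 6 A^{2} x^{2} - 6 A B x y
So the left-hand side equals
  - 6 A^{2} x^{2} - 6 A B x y
This must equal f(x, y) = 12 x \left(- 2 x - 3 y\right) identically.
Matching coefficients of the independent functions:
  [x^{2}]:  - 6 A^{2} = -24
  [x y]:  - 6 A B = -36
These equations allow (A, B) = (-2, -3) or (2, 3).
Impose the point condition(s):
  u(1, 0) = 2  ⟹  A = 2
Only A = 2, B = 3 satisfies everything.
Hence u(x, y) = 2 x^{2} + 3 x y.

Answer: u(x, y) = 2 x^{2} + 3 x y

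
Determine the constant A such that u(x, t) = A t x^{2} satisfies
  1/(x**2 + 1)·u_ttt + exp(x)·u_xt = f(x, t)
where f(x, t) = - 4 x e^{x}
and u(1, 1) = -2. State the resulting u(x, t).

Substitute the ansatz u = A t x^{2} into the left-hand side.
Derivatives of the ansatz:
  u_ttt = 0
  u_xt = 2 A x
Term by term:
  1/(x**2 + 1)·u_ttt = 0
  exp(x)·u_xt = 2 A x e^{x}
So the left-hand side equals
  2 A x e^{x}
This must equal f(x, t) = - 4 x e^{x} identically.
Matching coefficients of the independent functions:
  [x e^{x}]:  2 A = -4
Solving: A = -2.
Check against the point condition:
  u(1, 1) = -2  ⟹  A = -2  ✓
Hence u(x, t) = - 2 t x^{2}.

Answer: u(x, t) = - 2 t x^{2}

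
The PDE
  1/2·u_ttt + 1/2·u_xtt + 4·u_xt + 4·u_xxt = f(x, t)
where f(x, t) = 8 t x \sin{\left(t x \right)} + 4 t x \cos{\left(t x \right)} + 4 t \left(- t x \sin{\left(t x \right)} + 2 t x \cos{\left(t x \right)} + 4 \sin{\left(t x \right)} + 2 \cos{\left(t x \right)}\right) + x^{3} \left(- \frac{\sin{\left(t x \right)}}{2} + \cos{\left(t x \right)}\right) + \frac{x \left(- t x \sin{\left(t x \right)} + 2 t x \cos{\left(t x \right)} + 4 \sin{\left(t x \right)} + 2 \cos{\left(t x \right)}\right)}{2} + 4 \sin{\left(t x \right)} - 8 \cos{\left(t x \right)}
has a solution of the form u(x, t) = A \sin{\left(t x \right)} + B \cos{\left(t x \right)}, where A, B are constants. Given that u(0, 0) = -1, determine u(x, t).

Substitute the ansatz u = A \sin{\left(t x \right)} + B \cos{\left(t x \right)} into the left-hand side.
Derivatives of the ansatz:
  u_ttt = - A x^{3} \cos{\left(t x \right)} + B x^{3} \sin{\left(t x \right)}
  u_xtt = - A t x^{2} \cos{\left(t x \right)} - 2 A x \sin{\left(t x \right)} + B t x^{2} \sin{\left(t x \right)} - 2 B x \cos{\left(t x \right)}
  u_xt = - A t x \sin{\left(t x \right)} + A \cos{\left(t x \right)} - B t x \cos{\left(t x \right)} - B \sin{\left(t x \right)}
  u_xxt = - A t^{2} x \cos{\left(t x \right)} - 2 A t \sin{\left(t x \right)} + B t^{2} x \sin{\left(t x \right)} - 2 B t \cos{\left(t x \right)}
Term by term:
  1/2·u_ttt = - \frac{A x^{3} \cos{\left(t x \right)}}{2} + \frac{B x^{3} \sin{\left(t x \right)}}{2}
  1/2·u_xtt = - \frac{A t x^{2} \cos{\left(t x \right)}}{2} - A x \sin{\left(t x \right)} + \frac{B t x^{2} \sin{\left(t x \right)}}{2} - B x \cos{\left(t x \right)}
  4·u_xt = - 4 A t x \sin{\left(t x \right)} + 4 A \cos{\left(t x \right)} - 4 B t x \cos{\left(t x \right)} - 4 B \sin{\left(t x \right)}
  4·u_xxt = - 4 A t^{2} x \cos{\left(t x \right)} - 8 A t \sin{\left(t x \right)} + 4 B t^{2} x \sin{\left(t x \right)} - 8 B t \cos{\left(t x \right)}
So the left-hand side equals
  - 4 A t^{2} x \cos{\left(t x \right)} - \frac{A t x^{2} \cos{\left(t x \right)}}{2} - 4 A t x \sin{\left(t x \right)} - 8 A t \sin{\left(t x \right)} - \frac{A x^{3} \cos{\left(t x \right)}}{2} - A x \sin{\left(t x \right)} + 4 A \cos{\left(t x \right)} + 4 B t^{2} x \sin{\left(t x \right)} + \frac{B t x^{2} \sin{\left(t x \right)}}{2} - 4 B t x \cos{\left(t x \right)} - 8 B t \cos{\left(t x \right)} + \frac{B x^{3} \sin{\left(t x \right)}}{2} - B x \cos{\left(t x \right)} - 4 B \sin{\left(t x \right)}
This must equal f(x, t) identically; expanded, f = - 4 t^{2} x \sin{\left(t x \right)} + 8 t^{2} x \cos{\left(t x \right)} - \frac{t x^{2} \sin{\left(t x \right)}}{2} + t x^{2} \cos{\left(t x \right)} + 8 t x \sin{\left(t x \right)} + 4 t x \cos{\left(t x \right)} + 16 t \sin{\left(t x \right)} + 8 t \cos{\left(t x \right)} - \frac{x^{3} \sin{\left(t x \right)}}{2} + x^{3} \cos{\left(t x \right)} + 2 x \sin{\left(t x \right)} + x \cos{\left(t x \right)} + 4 \sin{\left(t x \right)} - 8 \cos{\left(t x \right)}.
Matching coefficients of the independent functions:
  [t \sin{\left(t x \right)}]:  - 8 A = 16
  [t \cos{\left(t x \right)}]:  - 8 B = 8
  [x \sin{\left(t x \right)}]:  - A = 2
  [x \cos{\left(t x \right)}]:  - B = 1
  [x^{3} \sin{\left(t x \right)}, t x^{2} \sin{\left(t x \right)}]:  \frac{B}{2} = - \frac{1}{2}
  [x^{3} \cos{\left(t x \right)}, t x^{2} \cos{\left(t x \right)}]:  - \frac{A}{2} = 1
  [t x \sin{\left(t x \right)}, t^{2} x \cos{\left(t x \right)}]:  - 4 A = 8
  [t x \cos{\left(t x \right)}, \sin{\left(t x \right)}]:  - 4 B = 4
  [t^{2} x \sin{\left(t x \right)}]:  4 B = -4
  [\cos{\left(t x \right)}]:  4 A = -8
Solving: A = -2, B = -1.
Check against the point condition:
  u(0, 0) = -1  ⟹  B = -1  ✓
Hence u(x, t) = - 2 \sin{\left(t x \right)} - \cos{\left(t x \right)}.

Answer: u(x, t) = - 2 \sin{\left(t x \right)} - \cos{\left(t x \right)}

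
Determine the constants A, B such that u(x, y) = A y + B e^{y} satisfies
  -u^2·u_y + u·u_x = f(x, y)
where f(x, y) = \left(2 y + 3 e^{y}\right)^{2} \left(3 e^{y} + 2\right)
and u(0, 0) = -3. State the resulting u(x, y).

Substitute the ansatz u = A y + B e^{y} into the left-hand side.
Derivatives of the ansatz:
  u_y = A + B e^{y}
  u_x = 0
Term by term:
  -u^2·u_y = - A^{3} y^{2} - A^{2} B y^{2} e^{y} - 2 A^{2} B y e^{y} - 2 A B^{2} y e^{2 y} - A B^{2} e^{2 y} - B^{3} e^{3 y}
  u·u_x = 0
So the left-hand side equals
  - A^{3} y^{2} - A^{2} B y^{2} e^{y} - 2 A^{2} B y e^{y} - 2 A B^{2} y e^{2 y} - A B^{2} e^{2 y} - B^{3} e^{3 y}
This must equal f(x, y) identically; expanded, f = 12 y^{2} e^{y} + 8 y^{2} + 36 y e^{2 y} + 24 y e^{y} + 27 e^{3 y} + 18 e^{2 y}.
Matching coefficients of the independent functions:
  [y^{2}]:  - A^{3} = 8
  [y e^{y}]:  - 2 A^{2} B = 24
  [y e^{2 y}]:  - 2 A B^{2} = 36
  [y^{2} e^{y}]:  - A^{2} B = 12
  [e^{2 y}]:  - A B^{2} = 18
  [e^{3 y}]:  - B^{3} = 27
Solving: A = -2, B = -3.
Check against the point condition:
  u(0, 0) = -3  ⟹  B = -3  ✓
Hence u(x, y) = - 2 y - 3 e^{y}.

Answer: u(x, y) = - 2 y - 3 e^{y}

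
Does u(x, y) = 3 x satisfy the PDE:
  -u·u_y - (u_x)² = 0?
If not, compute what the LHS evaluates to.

Evaluate each term of the left-hand side for u = 3 x.
Derivatives:
  u_y = 0
  u_x = 3
Terms:
  -u·u_y = 0
  -(u_x)² = -9
Sum: LHS = -9
Given right-hand side: 0. Difference LHS − RHS = -9 ≠ 0, so u is not a solution.

Answer: No, the LHS evaluates to -9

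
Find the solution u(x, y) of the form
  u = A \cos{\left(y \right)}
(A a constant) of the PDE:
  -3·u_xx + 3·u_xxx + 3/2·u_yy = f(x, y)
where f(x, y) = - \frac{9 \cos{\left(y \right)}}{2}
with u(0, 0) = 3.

Substitute the ansatz u = A \cos{\left(y \right)} into the left-hand side.
Derivatives of the ansatz:
  u_xx = 0
  u_xxx = 0
  u_yy = - A \cos{\left(y \right)}
Term by term:
  -3·u_xx = 0
  3·u_xxx = 0
  3/2·u_yy = - \frac{3 A \cos{\left(y \right)}}{2}
So the left-hand side equals
  - \frac{3 A \cos{\left(y \right)}}{2}
This must equal f(x, y) = - \frac{9 \cos{\left(y \right)}}{2} identically.
Matching coefficients of the independent functions:
  [\cos{\left(y \right)}]:  - \frac{3 A}{2} = - \frac{9}{2}
Solving: A = 3.
Check against the point condition:
  u(0, 0) = 3  ⟹  A = 3  ✓
Hence u(x, y) = 3 \cos{\left(y \right)}.

Answer: u(x, y) = 3 \cos{\left(y \right)}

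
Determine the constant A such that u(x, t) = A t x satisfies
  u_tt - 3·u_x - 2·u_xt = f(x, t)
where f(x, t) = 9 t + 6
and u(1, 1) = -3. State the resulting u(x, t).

Answer: u(x, t) = - 3 t x

Derivation:
Substitute the ansatz u = A t x into the left-hand side.
Derivatives of the ansatz:
  u_tt = 0
  u_x = A t
  u_xt = A
Term by term:
  u_tt = 0
  -3·u_x = - 3 A t
  -2·u_xt = - 2 A
So the left-hand side equals
  - 3 A t - 2 A
This must equal f(x, t) = 9 t + 6 identically.
Matching coefficients of the independent functions:
  [constant term]:  - 2 A = 6
  [t]:  - 3 A = 9
Solving: A = -3.
Check against the point condition:
  u(1, 1) = -3  ⟹  A = -3  ✓
Hence u(x, t) = - 3 t x.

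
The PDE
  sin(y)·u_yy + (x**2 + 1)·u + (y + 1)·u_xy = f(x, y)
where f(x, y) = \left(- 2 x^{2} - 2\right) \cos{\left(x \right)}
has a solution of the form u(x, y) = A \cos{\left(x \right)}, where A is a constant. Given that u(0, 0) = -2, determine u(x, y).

Substitute the ansatz u = A \cos{\left(x \right)} into the left-hand side.
Derivatives of the ansatz:
  u_yy = 0
  u_xy = 0
Term by term:
  sin(y)·u_yy = 0
  (x**2 + 1)·u = A x^{2} \cos{\left(x \right)} + A \cos{\left(x \right)}
  (y + 1)·u_xy = 0
So the left-hand side equals
  A x^{2} \cos{\left(x \right)} + A \cos{\left(x \right)}
This must equal f(x, y) identically; expanded, f = - 2 x^{2} \cos{\left(x \right)} - 2 \cos{\left(x \right)}.
Matching coefficients of the independent functions:
  [x^{2} \cos{\left(x \right)}, \cos{\left(x \right)}]:  A = -2
Solving: A = -2.
Check against the point condition:
  u(0, 0) = -2  ⟹  A = -2  ✓
Hence u(x, y) = - 2 \cos{\left(x \right)}.

Answer: u(x, y) = - 2 \cos{\left(x \right)}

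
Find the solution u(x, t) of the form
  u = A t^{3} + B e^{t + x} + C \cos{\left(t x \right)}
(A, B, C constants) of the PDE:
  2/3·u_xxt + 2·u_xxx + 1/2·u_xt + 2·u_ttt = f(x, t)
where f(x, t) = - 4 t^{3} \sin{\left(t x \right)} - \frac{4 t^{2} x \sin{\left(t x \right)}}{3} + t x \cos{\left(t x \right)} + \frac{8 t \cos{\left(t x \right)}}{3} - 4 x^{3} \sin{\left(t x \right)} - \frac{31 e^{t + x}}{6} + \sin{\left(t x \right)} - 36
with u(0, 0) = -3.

Substitute the ansatz u = A t^{3} + B e^{t + x} + C \cos{\left(t x \right)} into the left-hand side.
Derivatives of the ansatz:
  u_xxt = B e^{t} e^{x} + C t^{2} x \sin{\left(t x \right)} - 2 C t \cos{\left(t x \right)}
  u_xxx = B e^{t} e^{x} + C t^{3} \sin{\left(t x \right)}
  u_xt = B e^{t} e^{x} - C t x \cos{\left(t x \right)} - C \sin{\left(t x \right)}
  u_ttt = 6 A + B e^{t} e^{x} + C x^{3} \sin{\left(t x \right)}
Term by term:
  2/3·u_xxt = \frac{2 B e^{t} e^{x}}{3} + \frac{2 C t^{2} x \sin{\left(t x \right)}}{3} - \frac{4 C t \cos{\left(t x \right)}}{3}
  2·u_xxx = 2 B e^{t} e^{x} + 2 C t^{3} \sin{\left(t x \right)}
  1/2·u_xt = \frac{B e^{t} e^{x}}{2} - \frac{C t x \cos{\left(t x \right)}}{2} - \frac{C \sin{\left(t x \right)}}{2}
  2·u_ttt = 12 A + 2 B e^{t} e^{x} + 2 C x^{3} \sin{\left(t x \right)}
So the left-hand side equals
  12 A + \frac{31 B e^{t} e^{x}}{6} + 2 C t^{3} \sin{\left(t x \right)} + \frac{2 C t^{2} x \sin{\left(t x \right)}}{3} - \frac{C t x \cos{\left(t x \right)}}{2} - \frac{4 C t \cos{\left(t x \right)}}{3} + 2 C x^{3} \sin{\left(t x \right)} - \frac{C \sin{\left(t x \right)}}{2}
This must equal f(x, t) identically; expanded, f = - 4 t^{3} \sin{\left(t x \right)} - \frac{4 t^{2} x \sin{\left(t x \right)}}{3} + t x \cos{\left(t x \right)} + \frac{8 t \cos{\left(t x \right)}}{3} - 4 x^{3} \sin{\left(t x \right)} - \frac{31 e^{t} e^{x}}{6} + \sin{\left(t x \right)} - 36.
Matching coefficients of the independent functions:
  [constant term]:  12 A = -36
  [t \cos{\left(t x \right)}]:  - \frac{4 C}{3} = \frac{8}{3}
  [t^{3} \sin{\left(t x \right)}, x^{3} \sin{\left(t x \right)}]:  2 C = -4
  [e^{t} e^{x}]:  \frac{31 B}{6} = - \frac{31}{6}
  [t x \cos{\left(t x \right)}, \sin{\left(t x \right)}]:  - \frac{C}{2} = 1
  [t^{2} x \sin{\left(t x \right)}]:  \frac{2 C}{3} = - \frac{4}{3}
Solving: A = -3, B = -1, C = -2.
Check against the point condition:
  u(0, 0) = -3  ⟹  B + C = -3  ✓
Hence u(x, t) = - 3 t^{3} - e^{t + x} - 2 \cos{\left(t x \right)}.

Answer: u(x, t) = - 3 t^{3} - e^{t + x} - 2 \cos{\left(t x \right)}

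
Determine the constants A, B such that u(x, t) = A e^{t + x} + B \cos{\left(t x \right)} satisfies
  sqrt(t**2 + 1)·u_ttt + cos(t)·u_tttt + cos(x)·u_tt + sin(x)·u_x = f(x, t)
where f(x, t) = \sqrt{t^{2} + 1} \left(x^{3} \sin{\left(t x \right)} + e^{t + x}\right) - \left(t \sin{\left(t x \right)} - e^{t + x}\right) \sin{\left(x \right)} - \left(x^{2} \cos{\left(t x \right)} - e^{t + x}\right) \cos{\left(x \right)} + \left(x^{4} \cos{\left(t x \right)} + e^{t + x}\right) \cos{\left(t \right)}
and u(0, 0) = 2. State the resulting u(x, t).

Substitute the ansatz u = A e^{t + x} + B \cos{\left(t x \right)} into the left-hand side.
Derivatives of the ansatz:
  u_ttt = A e^{t} e^{x} + B x^{3} \sin{\left(t x \right)}
  u_tttt = A e^{t} e^{x} + B x^{4} \cos{\left(t x \right)}
  u_tt = A e^{t} e^{x} - B x^{2} \cos{\left(t x \right)}
  u_x = A e^{t} e^{x} - B t \sin{\left(t x \right)}
Term by term:
  sqrt(t**2 + 1)·u_ttt = A \sqrt{t^{2} + 1} e^{t} e^{x} + B x^{3} \sqrt{t^{2} + 1} \sin{\left(t x \right)}
  cos(t)·u_tttt = A e^{t} e^{x} \cos{\left(t \right)} + B x^{4} \cos{\left(t \right)} \cos{\left(t x \right)}
  cos(x)·u_tt = A e^{t} e^{x} \cos{\left(x \right)} - B x^{2} \cos{\left(x \right)} \cos{\left(t x \right)}
  sin(x)·u_x = A e^{t} e^{x} \sin{\left(x \right)} - B t \sin{\left(x \right)} \sin{\left(t x \right)}
So the left-hand side equals
  A \sqrt{t^{2} + 1} e^{t} e^{x} + A e^{t} e^{x} \sin{\left(x \right)} + A e^{t} e^{x} \cos{\left(t \right)} + A e^{t} e^{x} \cos{\left(x \right)} - B t \sin{\left(x \right)} \sin{\left(t x \right)} + B x^{4} \cos{\left(t \right)} \cos{\left(t x \right)} + B x^{3} \sqrt{t^{2} + 1} \sin{\left(t x \right)} - B x^{2} \cos{\left(x \right)} \cos{\left(t x \right)}
This must equal f(x, t) identically; expanded, f = - t \sin{\left(x \right)} \sin{\left(t x \right)} + x^{4} \cos{\left(t \right)} \cos{\left(t x \right)} + x^{3} \sqrt{t^{2} + 1} \sin{\left(t x \right)} - x^{2} \cos{\left(x \right)} \cos{\left(t x \right)} + \sqrt{t^{2} + 1} e^{t} e^{x} + e^{t} e^{x} \sin{\left(x \right)} + e^{t} e^{x} \cos{\left(t \right)} + e^{t} e^{x} \cos{\left(x \right)}.
Matching coefficients of the independent functions:
  [t \sin{\left(x \right)} \sin{\left(t x \right)}, x^{2} \cos{\left(x \right)} \cos{\left(t x \right)}]:  - B = -1
  [x^{3} \sqrt{t^{2} + 1} \sin{\left(t x \right)}, x^{4} \cos{\left(t \right)} \cos{\left(t x \right)}]:  B = 1
  [\sqrt{t^{2} + 1} e^{t} e^{x}, e^{t} e^{x} \sin{\left(x \right)}, e^{t} e^{x} \cos{\left(t \right)}, e^{t} e^{x} \cos{\left(x \right)}]:  A = 1
Solving: A = 1, B = 1.
Check against the point condition:
  u(0, 0) = 2  ⟹  A + B = 2  ✓
Hence u(x, t) = e^{t + x} + \cos{\left(t x \right)}.

Answer: u(x, t) = e^{t + x} + \cos{\left(t x \right)}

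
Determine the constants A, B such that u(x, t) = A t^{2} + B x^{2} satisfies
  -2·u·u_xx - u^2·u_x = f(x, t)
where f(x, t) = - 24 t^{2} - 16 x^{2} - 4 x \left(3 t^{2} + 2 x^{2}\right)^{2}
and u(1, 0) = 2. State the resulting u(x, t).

Substitute the ansatz u = A t^{2} + B x^{2} into the left-hand side.
Derivatives of the ansatz:
  u_xx = 2 B
  u_x = 2 B x
Term by term:
  -2·u·u_xx = - 4 A B t^{2} - 4 B^{2} x^{2}
  -u^2·u_x = - 2 A^{2} B t^{4} x - 4 A B^{2} t^{2} x^{3} - 2 B^{3} x^{5}
So the left-hand side equals
  - 2 A^{2} B t^{4} x - 4 A B^{2} t^{2} x^{3} - 4 A B t^{2} - 2 B^{3} x^{5} - 4 B^{2} x^{2}
This must equal f(x, t) identically; expanded, f = - 36 t^{4} x - 48 t^{2} x^{3} - 24 t^{2} - 16 x^{5} - 16 x^{2}.
Matching coefficients of the independent functions:
  [t^{2}]:  - 4 A B = -24
  [x^{2}]:  - 4 B^{2} = -16
  [x^{5}]:  - 2 B^{3} = -16
  [t^{2} x^{3}]:  - 4 A B^{2} = -48
  [t^{4} x]:  - 2 A^{2} B = -36
Solving: A = 3, B = 2.
Check against the point condition:
  u(1, 0) = 2  ⟹  B = 2  ✓
Hence u(x, t) = 3 t^{2} + 2 x^{2}.

Answer: u(x, t) = 3 t^{2} + 2 x^{2}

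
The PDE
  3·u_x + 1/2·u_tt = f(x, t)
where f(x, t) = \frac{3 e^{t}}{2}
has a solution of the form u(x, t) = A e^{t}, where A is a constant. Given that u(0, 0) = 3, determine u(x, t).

Substitute the ansatz u = A e^{t} into the left-hand side.
Derivatives of the ansatz:
  u_x = 0
  u_tt = A e^{t}
Term by term:
  3·u_x = 0
  1/2·u_tt = \frac{A e^{t}}{2}
So the left-hand side equals
  \frac{A e^{t}}{2}
This must equal f(x, t) = \frac{3 e^{t}}{2} identically.
Matching coefficients of the independent functions:
  [e^{t}]:  \frac{A}{2} = \frac{3}{2}
Solving: A = 3.
Check against the point condition:
  u(0, 0) = 3  ⟹  A = 3  ✓
Hence u(x, t) = 3 e^{t}.

Answer: u(x, t) = 3 e^{t}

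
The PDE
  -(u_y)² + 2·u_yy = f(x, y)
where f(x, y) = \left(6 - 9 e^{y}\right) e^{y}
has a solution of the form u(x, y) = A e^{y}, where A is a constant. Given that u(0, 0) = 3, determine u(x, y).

Answer: u(x, y) = 3 e^{y}

Derivation:
Substitute the ansatz u = A e^{y} into the left-hand side.
Derivatives of the ansatz:
  u_y = A e^{y}
  u_yy = A e^{y}
Term by term:
  -(u_y)² = - A^{2} e^{2 y}
  2·u_yy = 2 A e^{y}
So the left-hand side equals
  - A^{2} e^{2 y} + 2 A e^{y}
This must equal f(x, y) identically; expanded, f = - 9 e^{2 y} + 6 e^{y}.
Matching coefficients of the independent functions:
  [e^{y}]:  2 A = 6
  [e^{2 y}]:  - A^{2} = -9
Solving: A = 3.
Check against the point condition:
  u(0, 0) = 3  ⟹  A = 3  ✓
Hence u(x, y) = 3 e^{y}.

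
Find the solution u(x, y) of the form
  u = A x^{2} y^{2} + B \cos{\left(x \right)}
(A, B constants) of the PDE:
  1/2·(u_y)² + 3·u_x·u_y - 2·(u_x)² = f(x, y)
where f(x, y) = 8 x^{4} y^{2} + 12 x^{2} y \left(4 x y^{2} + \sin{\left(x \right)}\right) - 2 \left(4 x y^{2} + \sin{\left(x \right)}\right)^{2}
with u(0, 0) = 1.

Substitute the ansatz u = A x^{2} y^{2} + B \cos{\left(x \right)} into the left-hand side.
Derivatives of the ansatz:
  u_y = 2 A x^{2} y
  u_x = 2 A x y^{2} - B \sin{\left(x \right)}
Term by term:
  1/2·(u_y)² = 2 A^{2} x^{4} y^{2}
  3·u_x·u_y = 12 A^{2} x^{3} y^{3} - 6 A B x^{2} y \sin{\left(x \right)}
  -2·(u_x)² = - 8 A^{2} x^{2} y^{4} + 8 A B x y^{2} \sin{\left(x \right)} - 2 B^{2} \sin^{2}{\left(x \right)}
So the left-hand side equals
  2 A^{2} x^{4} y^{2} + 12 A^{2} x^{3} y^{3} - 8 A^{2} x^{2} y^{4} - 6 A B x^{2} y \sin{\left(x \right)} + 8 A B x y^{2} \sin{\left(x \right)} - 2 B^{2} \sin^{2}{\left(x \right)}
This must equal f(x, y) identically; expanded, f = 8 x^{4} y^{2} + 48 x^{3} y^{3} - 32 x^{2} y^{4} + 12 x^{2} y \sin{\left(x \right)} - 16 x y^{2} \sin{\left(x \right)} - 2 \sin^{2}{\left(x \right)}.
Matching coefficients of the independent functions:
  [x^{2} y^{4}]:  - 8 A^{2} = -32
  [x^{3} y^{3}]:  12 A^{2} = 48
  [x^{4} y^{2}]:  2 A^{2} = 8
  [x y^{2} \sin{\left(x \right)}]:  8 A B = -16
  [x^{2} y \sin{\left(x \right)}]:  - 6 A B = 12
  [\sin^{2}{\left(x \right)}]:  - 2 B^{2} = -2
These equations allow (A, B) = (-2, 1) or (2, -1).
Impose the point condition(s):
  u(0, 0) = 1  ⟹  B = 1
Only A = -2, B = 1 satisfies everything.
Hence u(x, y) = - 2 x^{2} y^{2} + \cos{\left(x \right)}.

Answer: u(x, y) = - 2 x^{2} y^{2} + \cos{\left(x \right)}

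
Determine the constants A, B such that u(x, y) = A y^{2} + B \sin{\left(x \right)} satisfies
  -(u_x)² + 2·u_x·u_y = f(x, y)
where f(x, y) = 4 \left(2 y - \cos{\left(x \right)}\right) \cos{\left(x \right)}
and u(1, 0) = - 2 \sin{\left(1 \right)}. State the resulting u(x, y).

Substitute the ansatz u = A y^{2} + B \sin{\left(x \right)} into the left-hand side.
Derivatives of the ansatz:
  u_x = B \cos{\left(x \right)}
  u_y = 2 A y
Term by term:
  -(u_x)² = - B^{2} \cos^{2}{\left(x \right)}
  2·u_x·u_y = 4 A B y \cos{\left(x \right)}
So the left-hand side equals
  4 A B y \cos{\left(x \right)} - B^{2} \cos^{2}{\left(x \right)}
This must equal f(x, y) identically; expanded, f = 8 y \cos{\left(x \right)} - 4 \cos^{2}{\left(x \right)}.
Matching coefficients of the independent functions:
  [y \cos{\left(x \right)}]:  4 A B = 8
  [\cos^{2}{\left(x \right)}]:  - B^{2} = -4
These equations allow (A, B) = (-1, -2) or (1, 2).
Impose the point condition(s):
  u(1, 0) = - 2 \sin{\left(1 \right)}  ⟹  B \sin{\left(1 \right)} = - 2 \sin{\left(1 \right)}
Only A = -1, B = -2 satisfies everything.
Hence u(x, y) = - y^{2} - 2 \sin{\left(x \right)}.

Answer: u(x, y) = - y^{2} - 2 \sin{\left(x \right)}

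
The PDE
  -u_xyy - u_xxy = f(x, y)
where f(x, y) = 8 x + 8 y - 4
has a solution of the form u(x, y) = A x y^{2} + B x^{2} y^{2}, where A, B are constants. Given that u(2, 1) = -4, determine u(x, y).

Substitute the ansatz u = A x y^{2} + B x^{2} y^{2} into the left-hand side.
Derivatives of the ansatz:
  u_xyy = 2 A + 4 B x
  u_xxy = 4 B y
Term by term:
  -u_xyy = - 2 A - 4 B x
  -u_xxy = - 4 B y
So the left-hand side equals
  - 2 A - 4 B x - 4 B y
This must equal f(x, y) = 8 x + 8 y - 4 identically.
Matching coefficients of the independent functions:
  [constant term]:  - 2 A = -4
  [x, y]:  - 4 B = 8
Solving: A = 2, B = -2.
Check against the point condition:
  u(2, 1) = -4  ⟹  2 A + 4 B = -4  ✓
Hence u(x, y) = - 2 x^{2} y^{2} + 2 x y^{2}.

Answer: u(x, y) = - 2 x^{2} y^{2} + 2 x y^{2}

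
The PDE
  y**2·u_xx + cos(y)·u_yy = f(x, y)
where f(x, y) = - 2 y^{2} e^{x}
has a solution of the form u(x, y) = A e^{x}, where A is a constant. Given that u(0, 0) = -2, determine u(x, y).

Answer: u(x, y) = - 2 e^{x}

Derivation:
Substitute the ansatz u = A e^{x} into the left-hand side.
Derivatives of the ansatz:
  u_xx = A e^{x}
  u_yy = 0
Term by term:
  y**2·u_xx = A y^{2} e^{x}
  cos(y)·u_yy = 0
So the left-hand side equals
  A y^{2} e^{x}
This must equal f(x, y) = - 2 y^{2} e^{x} identically.
Matching coefficients of the independent functions:
  [y^{2} e^{x}]:  A = -2
Solving: A = -2.
Check against the point condition:
  u(0, 0) = -2  ⟹  A = -2  ✓
Hence u(x, y) = - 2 e^{x}.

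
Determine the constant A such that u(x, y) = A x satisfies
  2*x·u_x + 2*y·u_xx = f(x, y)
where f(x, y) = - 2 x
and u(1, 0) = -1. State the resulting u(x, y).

Substitute the ansatz u = A x into the left-hand side.
Derivatives of the ansatz:
  u_x = A
  u_xx = 0
Term by term:
  2*x·u_x = 2 A x
  2*y·u_xx = 0
So the left-hand side equals
  2 A x
This must equal f(x, y) = - 2 x identically.
Matching coefficients of the independent functions:
  [x]:  2 A = -2
Solving: A = -1.
Check against the point condition:
  u(1, 0) = -1  ⟹  A = -1  ✓
Hence u(x, y) = - x.

Answer: u(x, y) = - x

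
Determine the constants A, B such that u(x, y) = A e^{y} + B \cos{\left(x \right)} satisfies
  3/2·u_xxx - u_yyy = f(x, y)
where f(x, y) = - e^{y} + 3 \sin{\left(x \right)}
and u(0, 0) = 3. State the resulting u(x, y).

Answer: u(x, y) = e^{y} + 2 \cos{\left(x \right)}

Derivation:
Substitute the ansatz u = A e^{y} + B \cos{\left(x \right)} into the left-hand side.
Derivatives of the ansatz:
  u_xxx = B \sin{\left(x \right)}
  u_yyy = A e^{y}
Term by term:
  3/2·u_xxx = \frac{3 B \sin{\left(x \right)}}{2}
  -u_yyy = - A e^{y}
So the left-hand side equals
  - A e^{y} + \frac{3 B \sin{\left(x \right)}}{2}
This must equal f(x, y) = - e^{y} + 3 \sin{\left(x \right)} identically.
Matching coefficients of the independent functions:
  [e^{y}]:  - A = -1
  [\sin{\left(x \right)}]:  \frac{3 B}{2} = 3
Solving: A = 1, B = 2.
Check against the point condition:
  u(0, 0) = 3  ⟹  A + B = 3  ✓
Hence u(x, y) = e^{y} + 2 \cos{\left(x \right)}.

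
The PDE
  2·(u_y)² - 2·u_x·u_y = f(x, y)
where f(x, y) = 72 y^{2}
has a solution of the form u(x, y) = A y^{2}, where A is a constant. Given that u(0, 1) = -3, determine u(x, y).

Substitute the ansatz u = A y^{2} into the left-hand side.
Derivatives of the ansatz:
  u_y = 2 A y
  u_x = 0
Term by term:
  2·(u_y)² = 8 A^{2} y^{2}
  -2·u_x·u_y = 0
So the left-hand side equals
  8 A^{2} y^{2}
This must equal f(x, y) = 72 y^{2} identically.
Matching coefficients of the independent functions:
  [y^{2}]:  8 A^{2} = 72
These equations allow (A) = (-3) or (3).
Impose the point condition(s):
  u(0, 1) = -3  ⟹  A = -3
Only A = -3 satisfies everything.
Hence u(x, y) = - 3 y^{2}.

Answer: u(x, y) = - 3 y^{2}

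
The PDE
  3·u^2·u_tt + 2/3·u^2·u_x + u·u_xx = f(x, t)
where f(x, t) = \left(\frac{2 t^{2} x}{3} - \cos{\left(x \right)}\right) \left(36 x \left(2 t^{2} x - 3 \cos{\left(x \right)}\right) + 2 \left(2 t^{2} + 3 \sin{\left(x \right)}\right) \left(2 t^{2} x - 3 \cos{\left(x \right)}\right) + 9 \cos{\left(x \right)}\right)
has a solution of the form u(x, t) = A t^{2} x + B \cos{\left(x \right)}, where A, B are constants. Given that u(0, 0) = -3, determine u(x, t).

Answer: u(x, t) = 2 t^{2} x - 3 \cos{\left(x \right)}

Derivation:
Substitute the ansatz u = A t^{2} x + B \cos{\left(x \right)} into the left-hand side.
Derivatives of the ansatz:
  u_tt = 2 A x
  u_x = A t^{2} - B \sin{\left(x \right)}
  u_xx = - B \cos{\left(x \right)}
Term by term:
  3·u^2·u_tt = 6 A^{3} t^{4} x^{3} + 12 A^{2} B t^{2} x^{2} \cos{\left(x \right)} + 6 A B^{2} x \cos^{2}{\left(x \right)}
  2/3·u^2·u_x = \frac{2 A^{3} t^{6} x^{2}}{3} - \frac{2 A^{2} B t^{4} x^{2} \sin{\left(x \right)}}{3} + \frac{4 A^{2} B t^{4} x \cos{\left(x \right)}}{3} - \frac{4 A B^{2} t^{2} x \sin{\left(x \right)} \cos{\left(x \right)}}{3} + \frac{2 A B^{2} t^{2} \cos^{2}{\left(x \right)}}{3} - \frac{2 B^{3} \sin{\left(x \right)} \cos^{2}{\left(x \right)}}{3}
  u·u_xx = - A B t^{2} x \cos{\left(x \right)} - B^{2} \cos^{2}{\left(x \right)}
So the left-hand side equals
  \frac{2 A^{3} t^{6} x^{2}}{3} + 6 A^{3} t^{4} x^{3} - \frac{2 A^{2} B t^{4} x^{2} \sin{\left(x \right)}}{3} + \frac{4 A^{2} B t^{4} x \cos{\left(x \right)}}{3} + 12 A^{2} B t^{2} x^{2} \cos{\left(x \right)} - \frac{4 A B^{2} t^{2} x \sin{\left(x \right)} \cos{\left(x \right)}}{3} + \frac{2 A B^{2} t^{2} \cos^{2}{\left(x \right)}}{3} + 6 A B^{2} x \cos^{2}{\left(x \right)} - A B t^{2} x \cos{\left(x \right)} - \frac{2 B^{3} \sin{\left(x \right)} \cos^{2}{\left(x \right)}}{3} - B^{2} \cos^{2}{\left(x \right)}
This must equal f(x, t) identically; expanded, f = \frac{16 t^{6} x^{2}}{3} + 48 t^{4} x^{3} + 8 t^{4} x^{2} \sin{\left(x \right)} - 16 t^{4} x \cos{\left(x \right)} - 144 t^{2} x^{2} \cos{\left(x \right)} - 24 t^{2} x \sin{\left(x \right)} \cos{\left(x \right)} + 6 t^{2} x \cos{\left(x \right)} + 12 t^{2} \cos^{2}{\left(x \right)} + 108 x \cos^{2}{\left(x \right)} + 18 \sin{\left(x \right)} \cos^{2}{\left(x \right)} - 9 \cos^{2}{\left(x \right)}.
Matching coefficients of the independent functions:
  [t^{2} \cos^{2}{\left(x \right)}]:  \frac{2 A B^{2}}{3} = 12
  [t^{4} x^{3}]:  6 A^{3} = 48
  [t^{6} x^{2}]:  \frac{2 A^{3}}{3} = \frac{16}{3}
  [x \cos^{2}{\left(x \right)}]:  6 A B^{2} = 108
  [\sin{\left(x \right)} \cos^{2}{\left(x \right)}]:  - \frac{2 B^{3}}{3} = 18
  [t^{2} x \cos{\left(x \right)}]:  - A B = 6
  [t^{2} x^{2} \cos{\left(x \right)}]:  12 A^{2} B = -144
  [t^{4} x \cos{\left(x \right)}]:  \frac{4 A^{2} B}{3} = -16
  [t^{4} x^{2} \sin{\left(x \right)}]:  - \frac{2 A^{2} B}{3} = 8
  [t^{2} x \sin{\left(x \right)} \cos{\left(x \right)}]:  - \frac{4 A B^{2}}{3} = -24
  [\cos^{2}{\left(x \right)}]:  - B^{2} = -9
Solving: A = 2, B = -3.
Check against the point condition:
  u(0, 0) = -3  ⟹  B = -3  ✓
Hence u(x, t) = 2 t^{2} x - 3 \cos{\left(x \right)}.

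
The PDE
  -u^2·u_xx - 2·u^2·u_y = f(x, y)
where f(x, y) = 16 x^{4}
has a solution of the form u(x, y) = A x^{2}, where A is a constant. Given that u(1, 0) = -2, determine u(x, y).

Answer: u(x, y) = - 2 x^{2}

Derivation:
Substitute the ansatz u = A x^{2} into the left-hand side.
Derivatives of the ansatz:
  u_xx = 2 A
  u_y = 0
Term by term:
  -u^2·u_xx = - 2 A^{3} x^{4}
  -2·u^2·u_y = 0
So the left-hand side equals
  - 2 A^{3} x^{4}
This must equal f(x, y) = 16 x^{4} identically.
Matching coefficients of the independent functions:
  [x^{4}]:  - 2 A^{3} = 16
Solving: A = -2.
Check against the point condition:
  u(1, 0) = -2  ⟹  A = -2  ✓
Hence u(x, y) = - 2 x^{2}.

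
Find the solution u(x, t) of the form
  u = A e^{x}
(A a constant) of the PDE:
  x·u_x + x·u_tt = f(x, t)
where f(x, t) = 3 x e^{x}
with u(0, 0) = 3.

Answer: u(x, t) = 3 e^{x}

Derivation:
Substitute the ansatz u = A e^{x} into the left-hand side.
Derivatives of the ansatz:
  u_x = A e^{x}
  u_tt = 0
Term by term:
  x·u_x = A x e^{x}
  x·u_tt = 0
So the left-hand side equals
  A x e^{x}
This must equal f(x, t) = 3 x e^{x} identically.
Matching coefficients of the independent functions:
  [x e^{x}]:  A = 3
Solving: A = 3.
Check against the point condition:
  u(0, 0) = 3  ⟹  A = 3  ✓
Hence u(x, t) = 3 e^{x}.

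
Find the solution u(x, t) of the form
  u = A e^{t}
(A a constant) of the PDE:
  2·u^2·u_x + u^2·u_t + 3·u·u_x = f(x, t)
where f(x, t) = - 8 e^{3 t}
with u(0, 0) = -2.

Substitute the ansatz u = A e^{t} into the left-hand side.
Derivatives of the ansatz:
  u_x = 0
  u_t = A e^{t}
Term by term:
  2·u^2·u_x = 0
  u^2·u_t = A^{3} e^{3 t}
  3·u·u_x = 0
So the left-hand side equals
  A^{3} e^{3 t}
This must equal f(x, t) = - 8 e^{3 t} identically.
Matching coefficients of the independent functions:
  [e^{3 t}]:  A^{3} = -8
Solving: A = -2.
Check against the point condition:
  u(0, 0) = -2  ⟹  A = -2  ✓
Hence u(x, t) = - 2 e^{t}.

Answer: u(x, t) = - 2 e^{t}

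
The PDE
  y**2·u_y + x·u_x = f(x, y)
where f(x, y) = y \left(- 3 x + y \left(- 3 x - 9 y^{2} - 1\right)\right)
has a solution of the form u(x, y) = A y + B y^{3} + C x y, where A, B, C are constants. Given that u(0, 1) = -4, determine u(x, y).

Substitute the ansatz u = A y + B y^{3} + C x y into the left-hand side.
Derivatives of the ansatz:
  u_y = A + 3 B y^{2} + C x
  u_x = C y
Term by term:
  y**2·u_y = A y^{2} + 3 B y^{4} + C x y^{2}
  x·u_x = C x y
So the left-hand side equals
  A y^{2} + 3 B y^{4} + C x y^{2} + C x y
This must equal f(x, y) identically; expanded, f = - 3 x y^{2} - 3 x y - 9 y^{4} - y^{2}.
Matching coefficients of the independent functions:
  [y^{2}]:  A = -1
  [y^{4}]:  3 B = -9
  [x y, x y^{2}]:  C = -3
Solving: A = -1, B = -3, C = -3.
Check against the point condition:
  u(0, 1) = -4  ⟹  A + B = -4  ✓
Hence u(x, y) = - 3 x y - 3 y^{3} - y.

Answer: u(x, y) = - 3 x y - 3 y^{3} - y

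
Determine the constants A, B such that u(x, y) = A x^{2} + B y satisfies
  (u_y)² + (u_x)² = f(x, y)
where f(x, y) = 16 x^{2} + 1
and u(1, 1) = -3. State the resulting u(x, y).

Substitute the ansatz u = A x^{2} + B y into the left-hand side.
Derivatives of the ansatz:
  u_y = B
  u_x = 2 A x
Term by term:
  (u_y)² = B^{2}
  (u_x)² = 4 A^{2} x^{2}
So the left-hand side equals
  4 A^{2} x^{2} + B^{2}
This must equal f(x, y) = 16 x^{2} + 1 identically.
Matching coefficients of the independent functions:
  [constant term]:  B^{2} = 1
  [x^{2}]:  4 A^{2} = 16
These equations allow (A, B) = (-2, -1) or (-2, 1) or (2, -1) or (2, 1).
Impose the point condition(s):
  u(1, 1) = -3  ⟹  A + B = -3
Only A = -2, B = -1 satisfies everything.
Hence u(x, y) = - 2 x^{2} - y.

Answer: u(x, y) = - 2 x^{2} - y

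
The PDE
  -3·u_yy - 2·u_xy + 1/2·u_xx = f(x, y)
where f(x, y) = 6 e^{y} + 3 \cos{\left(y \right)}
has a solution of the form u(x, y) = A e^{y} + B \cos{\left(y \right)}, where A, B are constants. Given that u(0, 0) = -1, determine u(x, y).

Substitute the ansatz u = A e^{y} + B \cos{\left(y \right)} into the left-hand side.
Derivatives of the ansatz:
  u_yy = A e^{y} - B \cos{\left(y \right)}
  u_xy = 0
  u_xx = 0
Term by term:
  -3·u_yy = - 3 A e^{y} + 3 B \cos{\left(y \right)}
  -2·u_xy = 0
  1/2·u_xx = 0
So the left-hand side equals
  - 3 A e^{y} + 3 B \cos{\left(y \right)}
This must equal f(x, y) = 6 e^{y} + 3 \cos{\left(y \right)} identically.
Matching coefficients of the independent functions:
  [e^{y}]:  - 3 A = 6
  [\cos{\left(y \right)}]:  3 B = 3
Solving: A = -2, B = 1.
Check against the point condition:
  u(0, 0) = -1  ⟹  A + B = -1  ✓
Hence u(x, y) = - 2 e^{y} + \cos{\left(y \right)}.

Answer: u(x, y) = - 2 e^{y} + \cos{\left(y \right)}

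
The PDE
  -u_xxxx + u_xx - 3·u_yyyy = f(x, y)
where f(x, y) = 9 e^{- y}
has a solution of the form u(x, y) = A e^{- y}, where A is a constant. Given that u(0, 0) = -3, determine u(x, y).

Answer: u(x, y) = - 3 e^{- y}

Derivation:
Substitute the ansatz u = A e^{- y} into the left-hand side.
Derivatives of the ansatz:
  u_xxxx = 0
  u_xx = 0
  u_yyyy = A e^{- y}
Term by term:
  -u_xxxx = 0
  u_xx = 0
  -3·u_yyyy = - 3 A e^{- y}
So the left-hand side equals
  - 3 A e^{- y}
This must equal f(x, y) = 9 e^{- y} identically.
Matching coefficients of the independent functions:
  [e^{- y}]:  - 3 A = 9
Solving: A = -3.
Check against the point condition:
  u(0, 0) = -3  ⟹  A = -3  ✓
Hence u(x, y) = - 3 e^{- y}.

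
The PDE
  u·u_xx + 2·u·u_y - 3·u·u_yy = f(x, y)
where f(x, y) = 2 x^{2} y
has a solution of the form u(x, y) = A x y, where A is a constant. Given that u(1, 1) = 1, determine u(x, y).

Substitute the ansatz u = A x y into the left-hand side.
Derivatives of the ansatz:
  u_xx = 0
  u_y = A x
  u_yy = 0
Term by term:
  u·u_xx = 0
  2·u·u_y = 2 A^{2} x^{2} y
  -3·u·u_yy = 0
So the left-hand side equals
  2 A^{2} x^{2} y
This must equal f(x, y) = 2 x^{2} y identically.
Matching coefficients of the independent functions:
  [x^{2} y]:  2 A^{2} = 2
These equations allow (A) = (-1) or (1).
Impose the point condition(s):
  u(1, 1) = 1  ⟹  A = 1
Only A = 1 satisfies everything.
Hence u(x, y) = x y.

Answer: u(x, y) = x y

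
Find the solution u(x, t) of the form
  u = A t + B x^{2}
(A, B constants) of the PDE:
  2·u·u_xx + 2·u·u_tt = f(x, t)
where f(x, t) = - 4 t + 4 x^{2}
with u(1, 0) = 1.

Substitute the ansatz u = A t + B x^{2} into the left-hand side.
Derivatives of the ansatz:
  u_xx = 2 B
  u_tt = 0
Term by term:
  2·u·u_xx = 4 A B t + 4 B^{2} x^{2}
  2·u·u_tt = 0
So the left-hand side equals
  4 A B t + 4 B^{2} x^{2}
This must equal f(x, t) = - 4 t + 4 x^{2} identically.
Matching coefficients of the independent functions:
  [t]:  4 A B = -4
  [x^{2}]:  4 B^{2} = 4
These equations allow (A, B) = (-1, 1) or (1, -1).
Impose the point condition(s):
  u(1, 0) = 1  ⟹  B = 1
Only A = -1, B = 1 satisfies everything.
Hence u(x, t) = - t + x^{2}.

Answer: u(x, t) = - t + x^{2}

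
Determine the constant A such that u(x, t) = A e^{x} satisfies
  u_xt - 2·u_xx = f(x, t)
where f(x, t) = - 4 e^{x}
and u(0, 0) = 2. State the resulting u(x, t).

Substitute the ansatz u = A e^{x} into the left-hand side.
Derivatives of the ansatz:
  u_xt = 0
  u_xx = A e^{x}
Term by term:
  u_xt = 0
  -2·u_xx = - 2 A e^{x}
So the left-hand side equals
  - 2 A e^{x}
This must equal f(x, t) = - 4 e^{x} identically.
Matching coefficients of the independent functions:
  [e^{x}]:  - 2 A = -4
Solving: A = 2.
Check against the point condition:
  u(0, 0) = 2  ⟹  A = 2  ✓
Hence u(x, t) = 2 e^{x}.

Answer: u(x, t) = 2 e^{x}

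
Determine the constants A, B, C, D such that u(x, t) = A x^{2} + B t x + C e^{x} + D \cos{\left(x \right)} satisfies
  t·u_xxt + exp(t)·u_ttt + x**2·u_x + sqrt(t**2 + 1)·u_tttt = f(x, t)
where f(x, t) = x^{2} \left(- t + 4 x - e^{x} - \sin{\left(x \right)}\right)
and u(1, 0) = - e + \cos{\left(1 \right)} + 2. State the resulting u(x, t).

Answer: u(x, t) = - t x + 2 x^{2} - e^{x} + \cos{\left(x \right)}

Derivation:
Substitute the ansatz u = A x^{2} + B t x + C e^{x} + D \cos{\left(x \right)} into the left-hand side.
Derivatives of the ansatz:
  u_xxt = 0
  u_ttt = 0
  u_x = 2 A x + B t + C e^{x} - D \sin{\left(x \right)}
  u_tttt = 0
Term by term:
  t·u_xxt = 0
  exp(t)·u_ttt = 0
  x**2·u_x = 2 A x^{3} + B t x^{2} + C x^{2} e^{x} - D x^{2} \sin{\left(x \right)}
  sqrt(t**2 + 1)·u_tttt = 0
So the left-hand side equals
  2 A x^{3} + B t x^{2} + C x^{2} e^{x} - D x^{2} \sin{\left(x \right)}
This must equal f(x, t) identically; expanded, f = - t x^{2} + 4 x^{3} - x^{2} e^{x} - x^{2} \sin{\left(x \right)}.
Matching coefficients of the independent functions:
  [x^{3}]:  2 A = 4
  [t x^{2}]:  B = -1
  [x^{2} e^{x}]:  C = -1
  [x^{2} \sin{\left(x \right)}]:  - D = -1
Solving: A = 2, B = -1, C = -1, D = 1.
Check against the point condition:
  u(1, 0) = - e + \cos{\left(1 \right)} + 2  ⟹  A + e C + D \cos{\left(1 \right)} = - e + \cos{\left(1 \right)} + 2  ✓
Hence u(x, t) = - t x + 2 x^{2} - e^{x} + \cos{\left(x \right)}.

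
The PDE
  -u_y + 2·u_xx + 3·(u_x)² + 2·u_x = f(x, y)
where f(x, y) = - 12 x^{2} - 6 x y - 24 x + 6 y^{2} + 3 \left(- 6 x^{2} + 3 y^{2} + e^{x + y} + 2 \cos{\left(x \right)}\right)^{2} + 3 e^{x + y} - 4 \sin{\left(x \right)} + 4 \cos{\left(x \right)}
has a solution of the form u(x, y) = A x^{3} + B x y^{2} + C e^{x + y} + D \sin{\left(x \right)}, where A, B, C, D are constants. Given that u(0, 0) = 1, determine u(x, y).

Substitute the ansatz u = A x^{3} + B x y^{2} + C e^{x + y} + D \sin{\left(x \right)} into the left-hand side.
Derivatives of the ansatz:
  u_y = 2 B x y + C e^{x} e^{y}
  u_xx = 6 A x + C e^{x} e^{y} - D \sin{\left(x \right)}
  u_x = 3 A x^{2} + B y^{2} + C e^{x} e^{y} + D \cos{\left(x \right)}
Term by term:
  -u_y = - 2 B x y - C e^{x} e^{y}
  2·u_xx = 12 A x + 2 C e^{x} e^{y} - 2 D \sin{\left(x \right)}
  3·(u_x)² = 27 A^{2} x^{4} + 18 A B x^{2} y^{2} + 18 A C x^{2} e^{x} e^{y} + 18 A D x^{2} \cos{\left(x \right)} + 3 B^{2} y^{4} + 6 B C y^{2} e^{x} e^{y} + 6 B D y^{2} \cos{\left(x \right)} + 3 C^{2} e^{2 x} e^{2 y} + 6 C D e^{x} e^{y} \cos{\left(x \right)} + 3 D^{2} \cos^{2}{\left(x \right)}
  2·u_x = 6 A x^{2} + 2 B y^{2} + 2 C e^{x} e^{y} + 2 D \cos{\left(x \right)}
So the left-hand side equals
  27 A^{2} x^{4} + 18 A B x^{2} y^{2} + 18 A C x^{2} e^{x} e^{y} + 18 A D x^{2} \cos{\left(x \right)} + 6 A x^{2} + 12 A x + 3 B^{2} y^{4} + 6 B C y^{2} e^{x} e^{y} + 6 B D y^{2} \cos{\left(x \right)} - 2 B x y + 2 B y^{2} + 3 C^{2} e^{2 x} e^{2 y} + 6 C D e^{x} e^{y} \cos{\left(x \right)} + 3 C e^{x} e^{y} + 3 D^{2} \cos^{2}{\left(x \right)} - 2 D \sin{\left(x \right)} + 2 D \cos{\left(x \right)}
This must equal f(x, y) identically; expanded, f = 108 x^{4} - 108 x^{2} y^{2} - 36 x^{2} e^{x} e^{y} - 72 x^{2} \cos{\left(x \right)} - 12 x^{2} - 6 x y - 24 x + 27 y^{4} + 18 y^{2} e^{x} e^{y} + 36 y^{2} \cos{\left(x \right)} + 6 y^{2} + 3 e^{2 x} e^{2 y} + 12 e^{x} e^{y} \cos{\left(x \right)} + 3 e^{x} e^{y} - 4 \sin{\left(x \right)} + 12 \cos^{2}{\left(x \right)} + 4 \cos{\left(x \right)}.
Matching coefficients of the independent functions:
(each divided by its leading coefficient; functions giving the same equation are listed together)
  [x, x^{2}]:  A + 2 = 0
  [x^{4}]:  A^{2} - 4 = 0
  [y^{2}, x y]:  B - 3 = 0
  [y^{4}]:  B^{2} - 9 = 0
  [x^{2} y^{2}]:  A B + 6 = 0
  [x^{2} \cos{\left(x \right)}]:  A D + 4 = 0
  [y^{2} \cos{\left(x \right)}]:  B D - 6 = 0
  [e^{x} e^{y}]:  C - 1 = 0
  [e^{2 x} e^{2 y}]:  C^{2} - 1 = 0
  [x^{2} e^{x} e^{y}]:  A C + 2 = 0
  [y^{2} e^{x} e^{y}]:  B C - 3 = 0
  [e^{x} e^{y} \cos{\left(x \right)}]:  C D - 2 = 0
  [\sin{\left(x \right)}, \cos{\left(x \right)}]:  D - 2 = 0
  [\cos^{2}{\left(x \right)}]:  D^{2} - 4 = 0
Solving: A = -2, B = 3, C = 1, D = 2.
Check against the point condition:
  u(0, 0) = 1  ⟹  C = 1  ✓
Hence u(x, y) = - 2 x^{3} + 3 x y^{2} + e^{x + y} + 2 \sin{\left(x \right)}.

Answer: u(x, y) = - 2 x^{3} + 3 x y^{2} + e^{x + y} + 2 \sin{\left(x \right)}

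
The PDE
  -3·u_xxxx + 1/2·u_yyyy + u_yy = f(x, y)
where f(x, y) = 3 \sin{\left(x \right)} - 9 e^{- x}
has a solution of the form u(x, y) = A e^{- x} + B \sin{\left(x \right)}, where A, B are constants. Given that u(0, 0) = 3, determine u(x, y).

Answer: u(x, y) = - \sin{\left(x \right)} + 3 e^{- x}

Derivation:
Substitute the ansatz u = A e^{- x} + B \sin{\left(x \right)} into the left-hand side.
Derivatives of the ansatz:
  u_xxxx = A e^{- x} + B \sin{\left(x \right)}
  u_yyyy = 0
  u_yy = 0
Term by term:
  -3·u_xxxx = - 3 A e^{- x} - 3 B \sin{\left(x \right)}
  1/2·u_yyyy = 0
  u_yy = 0
So the left-hand side equals
  - 3 A e^{- x} - 3 B \sin{\left(x \right)}
This must equal f(x, y) = 3 \sin{\left(x \right)} - 9 e^{- x} identically.
Matching coefficients of the independent functions:
  [e^{- x}]:  - 3 A = -9
  [\sin{\left(x \right)}]:  - 3 B = 3
Solving: A = 3, B = -1.
Check against the point condition:
  u(0, 0) = 3  ⟹  A = 3  ✓
Hence u(x, y) = - \sin{\left(x \right)} + 3 e^{- x}.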